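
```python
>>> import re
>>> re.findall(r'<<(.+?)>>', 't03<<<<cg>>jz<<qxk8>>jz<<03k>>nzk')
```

['<<cg', 'qxk8', '03k']

Matches: at [3:11] match '<<<<cg>>', group 1 = '<<cg'; at [13:21] match '<<qxk8>>', group 1 = 'qxk8'; at [23:30] match '<<03k>>', group 1 = '03k'.
`findall` collects group 1 from each match (3 total).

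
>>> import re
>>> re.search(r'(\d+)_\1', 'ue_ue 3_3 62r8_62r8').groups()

('3',)

`\1` has to match the exact text group 1 already captured.
`search` walks the string left to right and returns the first match it finds.
The match spans [6:9] → '3_3'.
Captured: group 1 = '3'.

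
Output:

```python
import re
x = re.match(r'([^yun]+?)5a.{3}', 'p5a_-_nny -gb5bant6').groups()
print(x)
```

The pattern matches one or more of any character except [yun] (lazy) (captured); then the literal '5a', then exactly 3 of any character.
`match` is anchored at position 0; if the pattern doesn't fit there, it returns None.
The match spans [0:6] → 'p5a_-_'.
Captured: group 1 = 'p'.

('p',)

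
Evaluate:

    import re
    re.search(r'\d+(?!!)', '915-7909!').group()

'915'

A negative assertion filters positions out without eating any characters.
`re.search` scans for the first position where the pattern succeeds.
The match spans [0:3] → '915'.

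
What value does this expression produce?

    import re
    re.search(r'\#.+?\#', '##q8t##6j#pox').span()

`search` walks the string left to right and returns the first match it finds.
The match spans [0:6] → '##q8t#'.

(0, 6)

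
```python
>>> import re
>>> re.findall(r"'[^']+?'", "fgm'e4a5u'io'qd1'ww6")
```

["'e4a5u'", "'qd1'"]

With no groups in the pattern, `findall` gives back each whole match — 2 here.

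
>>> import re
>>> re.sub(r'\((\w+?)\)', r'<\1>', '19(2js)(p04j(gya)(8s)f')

'19<2js>(p04j<gya><8s>f'

Matches: at [2:7] → '(2js)'; at [12:17] → '(gya)'; at [17:21] → '(8s)'.
Each match is replaced using the text its own group 1 captured.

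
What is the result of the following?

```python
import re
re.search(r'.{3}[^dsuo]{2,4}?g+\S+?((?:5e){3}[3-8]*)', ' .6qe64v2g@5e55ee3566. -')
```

None

This matches exactly 3 of any character, then 2 to 4 of any character except [dsuo] (lazy); then one or more of the literal 'g', then one or more of a non-whitespace character (lazy); then the literal '5e' repeated 3 times, then zero or more of a character in [3-8] (captured).
Unlike `match`, `search` isn't anchored — it looks for the pattern anywhere in the string.
Here no position works, so the call returns None.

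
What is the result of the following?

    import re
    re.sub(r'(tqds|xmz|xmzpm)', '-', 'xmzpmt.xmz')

'-pmt.-'

`|` is ordered: at each position the engine commits to the first alternative that works.
Matches: at [0:3] → 'xmz'; at [7:10] → 'xmz'.
Each match is replaced by '-'.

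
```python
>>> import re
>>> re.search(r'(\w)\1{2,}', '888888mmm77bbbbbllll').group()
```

After group 1 captures some text, `\1` only succeeds where that same text appears again.
Unlike `match`, `search` isn't anchored — it looks for the pattern anywhere in the string.
The match spans [0:6] → '888888'.
Captured: group 1 = '8'.

'888888'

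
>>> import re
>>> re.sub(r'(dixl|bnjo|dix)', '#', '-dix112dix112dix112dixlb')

`|` is ordered: at each position the engine commits to the first alternative that works.
Every occurrence is swapped for '#'.

'-#112#112#112#b'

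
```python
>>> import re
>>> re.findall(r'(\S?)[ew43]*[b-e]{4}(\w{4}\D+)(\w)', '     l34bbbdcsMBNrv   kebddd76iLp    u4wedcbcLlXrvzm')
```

[('l', 'csMBNrv   kebddd', '7'), ('u', 'LlXrvz', 'm')]

Pattern: optionally a non-whitespace character (captured); then zero or more of one of [ew43], then exactly 4 of a character in [b-e]; then exactly 4 of a word character, then one or more of a non-digit (captured); then a word character (captured).
Scanning left to right: at [5:29] match 'l34bbbdcsMBNrv   kebddd7', groups = ('l', 'csMBNrv   kebddd', '7'); at [37:52] match 'u4wedcbcLlXrvzm', groups = ('u', 'LlXrvz', 'm').
With 3 capturing groups, `findall` returns a 3-tuple per match.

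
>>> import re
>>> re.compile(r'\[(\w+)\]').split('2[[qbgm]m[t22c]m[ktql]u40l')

Matches to split on: at [2:8] → '[qbgm]'; at [9:15] → '[t22c]'; at [16:22] → '[ktql]'.
`re.split` interleaves the captured-group text with the surrounding fragments.

['2[', 'qbgm', 'm', 't22c', 'm', 'ktql', 'u40l']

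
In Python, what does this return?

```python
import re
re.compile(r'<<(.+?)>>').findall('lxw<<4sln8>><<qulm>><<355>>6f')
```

['4sln8', 'qulm', '355']

Because the quantifier is non-greedy, it stops expanding at the earliest point where the rest of the pattern can succeed.
`findall` collects group 1 from each match (3 total).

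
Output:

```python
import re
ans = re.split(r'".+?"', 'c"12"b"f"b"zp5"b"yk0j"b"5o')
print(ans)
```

Because the quantifier is non-greedy, it stops expanding at the earliest point where the rest of the pattern can succeed.
Matches to split on: at [1:5] → '"12"'; at [6:9] → '"f"'; at [10:15] → '"zp5"'; at [16:22] → '"yk0j"'.
`split` removes every match and returns the 5 fragments in between.

['c', 'b', 'b', 'b', 'b"5o']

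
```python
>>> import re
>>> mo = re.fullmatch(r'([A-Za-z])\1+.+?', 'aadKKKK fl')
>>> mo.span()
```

(0, 10)

For `fullmatch`, every character of the input must be accounted for by the pattern.
The match spans [0:10] → 'aadKKKK fl'.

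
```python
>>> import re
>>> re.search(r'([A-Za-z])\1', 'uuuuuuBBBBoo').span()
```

`\1` is not a pattern — it's the concrete string captured by group 1, re-applied verbatim.
`search` walks the string left to right and returns the first match it finds.
The match spans [0:2] → 'uu'.
Captured: group 1 = 'u'.

(0, 2)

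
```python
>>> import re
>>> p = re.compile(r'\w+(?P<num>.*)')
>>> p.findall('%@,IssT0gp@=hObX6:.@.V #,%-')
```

['@=hObX6:.@.V #,%-']

The pattern matches one or more of a word character; then zero or more of any character (captured as 'num').
Matches: at [3:27] match 'IssT0gp@=hObX6:.@.V #,%-', group 1 = '@=hObX6:.@.V #,%-'.
Because there's exactly one group, `findall` drops the full match and keeps group 1 from the one hit.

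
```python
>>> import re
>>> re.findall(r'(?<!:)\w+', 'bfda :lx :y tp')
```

['bfda', 'x', 'tp']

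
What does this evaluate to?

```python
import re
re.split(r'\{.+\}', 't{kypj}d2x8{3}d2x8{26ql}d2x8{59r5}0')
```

The string is cut at each match, leaving 2 pieces.

['t', '0']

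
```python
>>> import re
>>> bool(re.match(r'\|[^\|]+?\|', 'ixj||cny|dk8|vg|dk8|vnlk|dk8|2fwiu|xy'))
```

False

`re.match` won't scan ahead — the pattern has to work from the very first character.
Here position 0 doesn't satisfy it, so the call returns None, and `bool(None)` is False.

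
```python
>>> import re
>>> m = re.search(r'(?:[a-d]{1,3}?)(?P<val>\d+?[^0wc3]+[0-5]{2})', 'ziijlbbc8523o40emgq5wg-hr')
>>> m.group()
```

'bbc8523'

The match spans [5:12] → 'bbc8523'.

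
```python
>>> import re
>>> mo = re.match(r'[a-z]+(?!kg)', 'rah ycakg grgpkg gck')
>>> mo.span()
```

`(?!…)`/`(?<!…)` only lets a position through if the neighbouring text does NOT match; no characters are consumed.
`match` is anchored at position 0; if the pattern doesn't fit there, it returns None.
The match spans [0:3] → 'rah'.

(0, 3)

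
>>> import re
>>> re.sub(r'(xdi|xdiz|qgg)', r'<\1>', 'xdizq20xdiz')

Alternation tries branches left to right and keeps the first one that lets the overall match succeed at that position.
`\1` in the replacement pulls in group 1's text for each match.

'<xdi>zq20<xdi>z'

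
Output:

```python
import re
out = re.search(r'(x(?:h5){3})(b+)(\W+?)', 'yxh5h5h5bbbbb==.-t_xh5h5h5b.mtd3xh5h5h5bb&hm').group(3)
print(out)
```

The pattern matches a literal 'x', then the literal 'h5' repeated 3 times (captured); then one or more of a literal 'b' (captured); then one or more of a non-word character (lazy) (captured).
Unlike `match`, `search` isn't anchored — it looks for the pattern anywhere in the string.
The match spans [1:14] → 'xh5h5h5bbbbb='.
Captured: group 1 = 'xh5h5h5', group 2 = 'bbbbb', group 3 = '='.

=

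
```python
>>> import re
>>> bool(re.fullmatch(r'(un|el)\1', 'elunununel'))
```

False

`\1` has to match the exact text group 1 already captured.
`re.fullmatch` requires the pattern to consume the entire string.
Here the pattern can't cover the whole string, so the call returns None, and `bool(None)` is False.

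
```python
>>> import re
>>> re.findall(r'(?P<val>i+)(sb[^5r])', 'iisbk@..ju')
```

[('ii', 'sbk')]

This matches one or more of a literal 'i' (captured as 'val'); then the literal 'sb', then any character except [5r] (captured).
Scanning left to right: at [0:5] match 'iisbk', groups = ('ii', 'sbk').
Multiple groups make `findall` return tuples — one 2-tuple for the one match.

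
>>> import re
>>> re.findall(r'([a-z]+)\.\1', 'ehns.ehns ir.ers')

['ehns']

After group 1 captures some text, `\1` only succeeds where that same text appears again.
`findall` collects group 1 from the one match (1 total).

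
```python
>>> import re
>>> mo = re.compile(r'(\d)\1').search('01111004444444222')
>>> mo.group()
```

The backreference `\1` re-matches whatever the first group consumed, character for character.
The match spans [1:3] → '11'.

'11'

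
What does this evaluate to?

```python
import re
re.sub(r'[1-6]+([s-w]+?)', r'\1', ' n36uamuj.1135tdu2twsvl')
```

`\1` in the replacement pulls in group 1's text for each match.

' nuamuj.tdutwsvl'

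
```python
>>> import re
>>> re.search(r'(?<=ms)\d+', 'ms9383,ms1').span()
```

(2, 6)

The `(?=…)`/`(?<=…)` assertion just peeks at neighbouring text; it doesn't advance the match position.
Unlike `match`, `search` isn't anchored — it looks for the pattern anywhere in the string.
The match spans [2:6] → '9383'.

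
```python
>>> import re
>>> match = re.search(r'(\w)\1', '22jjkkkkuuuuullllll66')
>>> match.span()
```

(0, 2)

A backreference is literal: `\1` must see the identical characters the first group matched.
`re.search` tries every starting position until one works.
The match spans [0:2] → '22'.
Captured: group 1 = '2'.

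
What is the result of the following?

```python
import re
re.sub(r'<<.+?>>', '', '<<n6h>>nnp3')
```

Matches: at [0:7] → '<<n6h>>'.
Every occurrence is swapped for ''.

'nnp3'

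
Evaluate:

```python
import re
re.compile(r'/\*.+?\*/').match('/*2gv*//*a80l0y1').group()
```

'/*2gv*/'

`re.match` only tries the pattern at the start of the string.
The match spans [0:7] → '/*2gv*/'.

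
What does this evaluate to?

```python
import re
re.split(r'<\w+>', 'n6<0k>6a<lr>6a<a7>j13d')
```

['n6', '6a', '6a', 'j13d']

Matches to split on: at [2:6] → '<0k>'; at [8:12] → '<lr>'; at [14:18] → '<a7>'.
Each match becomes a cut point; 4 segments remain.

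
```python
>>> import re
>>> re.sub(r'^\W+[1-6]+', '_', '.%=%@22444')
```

'_'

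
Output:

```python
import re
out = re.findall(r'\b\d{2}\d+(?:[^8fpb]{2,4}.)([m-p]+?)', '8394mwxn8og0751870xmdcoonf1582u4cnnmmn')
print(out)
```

['o']

With a single group, `findall` returns only what that group captured — 1 item.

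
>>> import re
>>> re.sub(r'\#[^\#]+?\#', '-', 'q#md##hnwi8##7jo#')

Matches: at [1:5] → '#md#'; at [5:12] → '#hnwi8#'; at [12:17] → '#7jo#'.
Each match is replaced by '-'.

'q---'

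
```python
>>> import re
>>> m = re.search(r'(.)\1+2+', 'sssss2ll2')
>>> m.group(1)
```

The backreference `\1` re-matches whatever the first group consumed, character for character.
`re.search` scans for the first position where the pattern succeeds.
The match spans [0:6] → 'sssss2'.
Captured: group 1 = 's'.

's'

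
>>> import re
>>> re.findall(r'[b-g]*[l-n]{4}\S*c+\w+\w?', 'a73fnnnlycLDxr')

['fnnnlycLDxr']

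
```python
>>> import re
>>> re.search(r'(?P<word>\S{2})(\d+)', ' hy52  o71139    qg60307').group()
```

'hy52'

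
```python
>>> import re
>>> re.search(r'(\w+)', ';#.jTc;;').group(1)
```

'jTc'

Pattern: one or more of a word character (captured).
Unlike `match`, `search` isn't anchored — it looks for the pattern anywhere in the string.
The match spans [3:6] → 'jTc'.
Captured: group 1 = 'jTc'.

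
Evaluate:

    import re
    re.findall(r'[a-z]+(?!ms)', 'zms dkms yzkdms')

The negative lookahead/lookbehind blocks any match where the forbidden context is present.
Walking the string: at [0:3] → 'zms'; at [4:8] → 'dkms'; at [9:15] → 'yzkdms'.
No capturing groups, so `findall` returns the 3 full match strings.

['zms', 'dkms', 'yzkdms']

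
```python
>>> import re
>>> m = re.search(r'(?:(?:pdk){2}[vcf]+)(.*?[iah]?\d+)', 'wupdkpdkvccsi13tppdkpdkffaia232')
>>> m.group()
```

'pdkpdkvccsi13'

This matches the literal 'pdk' repeated 2 times, then one or more of one of [vcf] (non-capturing group); then zero or more of any character (lazy), then optionally one of [iah], then one or more of a digit (captured).
A `+?`/`*?`/`{m,n}?` starts at its minimum and grows only as far as needed for what follows to match.
`re.search` scans for the first position where the pattern succeeds.
The match spans [2:15] → 'pdkpdkvccsi13'.
Captured: group 1 = 'si13'.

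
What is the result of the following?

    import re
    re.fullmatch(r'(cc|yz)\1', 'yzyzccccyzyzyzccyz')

After group 1 captures some text, `\1` only succeeds where that same text appears again.
`re.fullmatch` requires the pattern to consume the entire string.
Here the pattern can't cover the whole string, so the call returns None.

None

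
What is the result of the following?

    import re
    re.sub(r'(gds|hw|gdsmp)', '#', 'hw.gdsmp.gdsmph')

Alternation tries branches left to right and keeps the first one that lets the overall match succeed at that position.
Matches: at [0:2] → 'hw'; at [3:6] → 'gds'; at [9:12] → 'gds'.
Each match is replaced by '#'.

'#.#mp.#mph'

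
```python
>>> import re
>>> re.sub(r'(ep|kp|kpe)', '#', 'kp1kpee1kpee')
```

Alternation isn't longest-match — the leftmost alternative that fits at this position is chosen.
Matches: at [0:2] → 'kp'; at [3:5] → 'kp'; at [8:10] → 'kp'.
Every occurrence is swapped for '#'.

'#1#ee1#ee'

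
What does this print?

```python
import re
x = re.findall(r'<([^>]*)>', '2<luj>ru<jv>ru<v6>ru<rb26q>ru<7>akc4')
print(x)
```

Matches: at [1:6] match '<luj>', group 1 = 'luj'; at [8:12] match '<jv>', group 1 = 'jv'; at [14:18] match '<v6>', group 1 = 'v6'; at [20:27] match '<rb26q>', group 1 = 'rb26q'; at [29:32] match '<7>', group 1 = '7'.
With a single group, `findall` returns only what that group captured — 5 items.

['luj', 'jv', 'v6', 'rb26q', '7']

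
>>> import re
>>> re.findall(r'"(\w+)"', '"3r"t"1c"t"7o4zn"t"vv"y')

Scanning left to right: at [0:4] match '"3r"', group 1 = '3r'; at [5:9] match '"1c"', group 1 = '1c'; at [10:17] match '"7o4zn"', group 1 = '7o4zn'; at [18:22] match '"vv"', group 1 = 'vv'.
Because there's exactly one group, `findall` drops the full match and keeps group 1 from each hit.

['3r', '1c', '7o4zn', 'vv']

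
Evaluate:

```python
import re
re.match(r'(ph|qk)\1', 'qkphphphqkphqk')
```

The backreference `\1` re-matches whatever the first group consumed, character for character.
`match` is anchored at position 0; if the pattern doesn't fit there, it returns None.
Here position 0 doesn't satisfy it, so the call returns None.

None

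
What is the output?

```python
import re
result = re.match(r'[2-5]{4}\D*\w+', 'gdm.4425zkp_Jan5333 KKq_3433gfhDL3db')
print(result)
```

The pattern matches exactly 4 of a character in [2-5], then zero or more of a non-digit; then one or more of a word character.
`match` is anchored at position 0; if the pattern doesn't fit there, it returns None.
Here the string doesn't start with a match, so the call returns None.

None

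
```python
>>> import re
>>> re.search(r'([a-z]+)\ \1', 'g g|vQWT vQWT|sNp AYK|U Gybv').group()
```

A backreference is literal: `\1` must see the identical characters the first group matched.
`re.search` tries every starting position until one works.
The match spans [0:3] → 'g g'.
Captured: group 1 = 'g'.

'g g'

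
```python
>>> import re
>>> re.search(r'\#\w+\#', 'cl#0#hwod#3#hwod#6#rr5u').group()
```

'#0#'

The match spans [2:5] → '#0#'.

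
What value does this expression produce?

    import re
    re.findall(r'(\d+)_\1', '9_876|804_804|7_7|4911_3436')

The backreference `\1` re-matches whatever the first group consumed, character for character.
Matches: at [6:13] match '804_804', group 1 = '804'; at [14:17] match '7_7', group 1 = '7'.
Because there's exactly one group, `findall` drops the full match and keeps group 1 from each hit.

['804', '7']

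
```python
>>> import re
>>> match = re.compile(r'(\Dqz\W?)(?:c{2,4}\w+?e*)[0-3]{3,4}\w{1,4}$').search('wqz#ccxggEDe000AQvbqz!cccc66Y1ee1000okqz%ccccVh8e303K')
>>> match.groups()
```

The match spans [37:53] → 'kqz%ccccVh8e303K'.
Captured: group 1 = 'kqz%'.

('kqz%',)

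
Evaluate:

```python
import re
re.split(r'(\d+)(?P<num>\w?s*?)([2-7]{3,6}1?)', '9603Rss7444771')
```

The pattern matches one or more of a digit (captured); then optionally a word character, then zero or more of the literal 's' (lazy) (captured as 'num'); then 3 to 6 of a character in [2-7], then optionally a literal '1' (captured).
Matches to split on: at [0:14] → '9603Rss7444771'.
The group in the pattern means `split` returns the separators' captures alongside the pieces.

['', '9603', 'Rss', '7444771', '']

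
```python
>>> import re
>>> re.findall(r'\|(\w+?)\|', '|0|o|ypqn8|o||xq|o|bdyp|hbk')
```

With a single group, `findall` returns only what that group captured — 4 items.

['0', 'ypqn8', 'xq', 'bdyp']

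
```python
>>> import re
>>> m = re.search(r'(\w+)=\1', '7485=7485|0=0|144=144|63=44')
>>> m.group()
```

'7485=7485'

After group 1 captures some text, `\1` only succeeds where that same text appears again.
The match spans [0:9] → '7485=7485'.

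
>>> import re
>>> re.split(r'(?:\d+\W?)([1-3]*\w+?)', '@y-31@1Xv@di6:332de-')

['@y-', '1X', 'v@di', '332d', 'e-']

Because the quantifier is non-greedy, it stops expanding at the earliest point where the rest of the pattern can succeed.
The group in the pattern means `split` returns the separators' captures alongside the pieces.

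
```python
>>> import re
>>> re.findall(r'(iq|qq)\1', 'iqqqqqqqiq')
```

['qq']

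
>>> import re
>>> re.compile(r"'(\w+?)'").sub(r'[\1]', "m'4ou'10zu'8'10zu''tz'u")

"m[4ou]10zu[8]10zu'[tz]u"

Each match is replaced using the text its own group 1 captured.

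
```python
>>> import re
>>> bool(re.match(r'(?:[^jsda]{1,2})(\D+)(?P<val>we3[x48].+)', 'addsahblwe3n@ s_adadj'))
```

False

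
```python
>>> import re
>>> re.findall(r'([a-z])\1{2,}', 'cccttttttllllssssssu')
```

After group 1 captures some text, `\1` only succeeds where that same text appears again.
`findall` collects group 1 from each match (4 total).

['c', 't', 'l', 's']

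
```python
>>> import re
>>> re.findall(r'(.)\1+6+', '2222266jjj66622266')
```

['2', 'j', '2']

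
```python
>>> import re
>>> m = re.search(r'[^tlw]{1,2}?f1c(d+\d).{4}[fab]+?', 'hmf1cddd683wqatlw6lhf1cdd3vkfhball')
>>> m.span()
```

(0, 14)

This matches 1 to 2 of any character except [tlw] (lazy), then the literal 'f1c'; then one or more of a literal 'd', then a digit (captured); then exactly 4 of any character, then one or more of one of [fab] (lazy).
`search` walks the string left to right and returns the first match it finds.
The match spans [0:14] → 'hmf1cddd683wqa'.
Captured: group 1 = 'ddd6'.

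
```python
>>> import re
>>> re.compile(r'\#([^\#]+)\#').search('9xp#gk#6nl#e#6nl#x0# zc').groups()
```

The match spans [3:7] → '#gk#'.
Captured: group 1 = 'gk'.

('gk',)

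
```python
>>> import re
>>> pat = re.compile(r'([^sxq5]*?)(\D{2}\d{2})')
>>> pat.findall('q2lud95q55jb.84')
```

The pattern matches zero or more of any character except [sxq5] (lazy) (captured); then exactly 2 of a non-digit, then exactly 2 of a digit (captured).
Walking the string: at [1:7] match '2lud95', groups = ('2l', 'ud95'); at [10:15] match 'jb.84', groups = ('j', 'b.84').
2 groups means each result is a tuple of 2 captured strings — 2 here.

[('2l', 'ud95'), ('j', 'b.84')]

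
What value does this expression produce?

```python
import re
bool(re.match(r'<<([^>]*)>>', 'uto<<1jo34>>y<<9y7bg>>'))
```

`re.match` won't scan ahead — the pattern has to work from the very first character.
Here the string doesn't start with a match, so the call returns None, and `bool(None)` is False.

False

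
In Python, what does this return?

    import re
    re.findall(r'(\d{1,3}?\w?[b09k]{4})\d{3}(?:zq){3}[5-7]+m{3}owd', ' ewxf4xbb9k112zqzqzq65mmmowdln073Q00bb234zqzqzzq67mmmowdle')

['4xbb9k']

This matches 1 to 3 of a digit (lazy), then optionally a word character, then exactly 4 of one of [b09k] (captured); then exactly 3 of a digit, then the literal 'zq' repeated 3 times; then one or more of a character in [5-7], then exactly 3 of a literal 'm', then the literal 'owd'.
Scanning left to right: at [5:28] match '4xbb9k112zqzqzq65mmmowd', group 1 = '4xbb9k'.
One capturing group, so `findall` returns just the captured substring from the one match — 1 in all.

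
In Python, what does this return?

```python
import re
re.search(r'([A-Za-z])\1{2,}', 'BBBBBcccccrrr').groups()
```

A backreference is literal: `\1` must see the identical characters the first group matched.
Unlike `match`, `search` isn't anchored — it looks for the pattern anywhere in the string.
The match spans [0:5] → 'BBBBB'.
Captured: group 1 = 'B'.

('B',)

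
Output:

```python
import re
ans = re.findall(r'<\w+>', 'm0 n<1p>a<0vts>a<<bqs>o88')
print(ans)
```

['<1p>', '<0vts>', '<bqs>']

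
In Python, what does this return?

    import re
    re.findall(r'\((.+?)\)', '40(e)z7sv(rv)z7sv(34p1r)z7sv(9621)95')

A `+?`/`*?`/`{m,n}?` starts at its minimum and grows only as far as needed for what follows to match.
Scanning left to right: at [2:5] match '(e)', group 1 = 'e'; at [9:13] match '(rv)', group 1 = 'rv'; at [17:24] match '(34p1r)', group 1 = '34p1r'; at [28:34] match '(9621)', group 1 = '9621'.
One capturing group, so `findall` returns just the captured substring from each match — 4 in all.

['e', 'rv', '34p1r', '9621']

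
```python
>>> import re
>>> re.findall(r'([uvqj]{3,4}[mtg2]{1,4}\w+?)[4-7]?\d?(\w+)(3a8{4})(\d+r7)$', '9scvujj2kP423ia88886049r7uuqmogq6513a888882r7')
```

[('vujj2k', 'P423ia88886049r7uuqmogq651', '3a8888', '82r7')]

The pattern matches 3 to 4 of one of [uvqj], then 1 to 4 of one of [mtg2], then one or more of a word character (lazy) (captured); then optionally a character in [4-7], then optionally a digit; then one or more of a word character (captured); then the literal '3a', then exactly 4 of the literal '8' (captured); then one or more of a digit, then the literal 'r7' (captured); then anchored at the end.
Lazy quantifiers expand one character at a time until the remainder of the pattern can match.
Walking the string: at [3:45] match 'vujj2kP423ia88886049r7uuqmogq6513a888882r7', groups = ('vujj2k', 'P423ia88886049r7uuqmogq651', '3a8888', '82r7').
Multiple groups make `findall` return tuples — one 4-tuple for the one match.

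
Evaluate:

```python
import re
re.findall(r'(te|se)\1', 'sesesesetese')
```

['se', 'se']

`\1` has to match the exact text group 1 already captured.
Because there's exactly one group, `findall` drops the full match and keeps group 1 from each hit.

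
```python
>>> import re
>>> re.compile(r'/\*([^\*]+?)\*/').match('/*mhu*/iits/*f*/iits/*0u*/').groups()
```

('mhu',)

The match spans [0:7] → '/*mhu*/'.
Captured: group 1 = 'mhu'.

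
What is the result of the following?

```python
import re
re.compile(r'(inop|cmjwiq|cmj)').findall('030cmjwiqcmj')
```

['cmjwiq', 'cmj']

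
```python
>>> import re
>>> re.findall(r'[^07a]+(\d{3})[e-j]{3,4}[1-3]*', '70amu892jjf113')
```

['892']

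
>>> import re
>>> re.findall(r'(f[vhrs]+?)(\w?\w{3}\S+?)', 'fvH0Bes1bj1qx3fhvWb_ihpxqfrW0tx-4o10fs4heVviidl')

[('fv', 'H0Bes'), ('fh', 'vWb_i'), ('fr', 'W0tx-'), ('fs', '4heVv')]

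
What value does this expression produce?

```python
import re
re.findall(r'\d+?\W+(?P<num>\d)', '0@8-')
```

['8']

With a single group, `findall` returns only what that group captured — 1 item.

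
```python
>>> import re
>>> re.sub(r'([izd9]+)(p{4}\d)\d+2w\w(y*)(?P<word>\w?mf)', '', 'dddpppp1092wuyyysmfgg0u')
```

This matches one or more of one of [izd9] (captured); then exactly 4 of a literal 'p', then a digit (captured); then one or more of a digit, then the literal '2w', then a word character; then zero or more of a literal 'y' (captured); then optionally a word character, then the literal 'mf' (captured as 'word').
Matches: at [0:19] → 'dddpppp1092wuyyysmf'.
Every occurrence is swapped for ''.

'gg0u'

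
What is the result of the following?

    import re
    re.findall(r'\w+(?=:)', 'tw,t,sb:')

The `(?=…)`/`(?<=…)` assertion just peeks at neighbouring text; it doesn't advance the match position.
With no groups in the pattern, `findall` gives back each whole match — 1 here.

['sb']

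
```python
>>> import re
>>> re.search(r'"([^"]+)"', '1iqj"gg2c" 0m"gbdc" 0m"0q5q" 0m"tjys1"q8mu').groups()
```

('gg2c',)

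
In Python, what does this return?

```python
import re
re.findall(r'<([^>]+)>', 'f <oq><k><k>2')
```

['oq', 'k', 'k']

Matches: at [2:6] match '<oq>', group 1 = 'oq'; at [6:9] match '<k>', group 1 = 'k'; at [9:12] match '<k>', group 1 = 'k'.
One capturing group, so `findall` returns just the captured substring from each match — 3 in all.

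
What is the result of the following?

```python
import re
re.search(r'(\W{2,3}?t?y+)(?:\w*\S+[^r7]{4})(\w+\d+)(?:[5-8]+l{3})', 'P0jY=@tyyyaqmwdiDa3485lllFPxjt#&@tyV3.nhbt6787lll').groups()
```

Pattern: 2 to 3 of a non-word character (lazy), then optionally a literal 't', then one or more of a literal 'y' (captured); then zero or more of a word character, then one or more of a non-whitespace character, then exactly 4 of any character except [r7] (non-capturing group); then one or more of a word character, then one or more of a digit (captured); then one or more of a character in [5-8], then exactly 3 of the literal 'l' (non-capturing group).
`re.search` scans for the first position where the pattern succeeds.
The match spans [4:49] → '=@tyyyaqmwdiDa3485lllFPxjt#&@tyV3.nhbt6787lll'.
Captured: group 1 = '=@tyyy', group 2 = '78'.

('=@tyyy', '78')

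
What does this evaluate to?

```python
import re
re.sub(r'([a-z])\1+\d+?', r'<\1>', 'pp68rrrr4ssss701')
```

'<p>8<r><s>01'

`\1` is not a pattern — it's the concrete string captured by group 1, re-applied verbatim.
`\1` in the replacement pulls in group 1's text for each match.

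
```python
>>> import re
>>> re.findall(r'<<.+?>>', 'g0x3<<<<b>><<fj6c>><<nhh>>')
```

With the lazy modifier that quantifier settles for the fewest repetitions that let the rest of the pattern succeed (the atoms after it are unaffected and can still be greedy).
Scanning left to right: at [4:11] → '<<<<b>>'; at [11:19] → '<<fj6c>>'; at [19:26] → '<<nhh>>'.
No capturing groups, so `findall` returns the 3 full match strings.

['<<<<b>>', '<<fj6c>>', '<<nhh>>']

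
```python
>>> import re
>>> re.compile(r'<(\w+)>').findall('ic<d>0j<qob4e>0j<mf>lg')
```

Matches: at [2:5] match '<d>', group 1 = 'd'; at [7:14] match '<qob4e>', group 1 = 'qob4e'; at [16:20] match '<mf>', group 1 = 'mf'.
`findall` collects group 1 from each match (3 total).

['d', 'qob4e', 'mf']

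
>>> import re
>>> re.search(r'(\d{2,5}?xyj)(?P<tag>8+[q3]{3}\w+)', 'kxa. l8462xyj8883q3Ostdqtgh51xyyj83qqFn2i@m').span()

(6, 41)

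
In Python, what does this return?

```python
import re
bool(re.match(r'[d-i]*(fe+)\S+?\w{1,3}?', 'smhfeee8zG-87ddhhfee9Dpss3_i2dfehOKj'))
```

False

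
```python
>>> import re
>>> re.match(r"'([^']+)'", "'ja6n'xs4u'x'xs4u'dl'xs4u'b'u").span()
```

(0, 6)

`match` is anchored at position 0; if the pattern doesn't fit there, it returns None.
The match spans [0:6] → "'ja6n'".
Captured: group 1 = 'ja6n'.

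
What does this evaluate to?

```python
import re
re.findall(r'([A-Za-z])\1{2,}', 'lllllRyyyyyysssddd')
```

['l', 'y', 's', 'd']

`\1` has to match the exact text group 1 already captured.
With a single group, `findall` returns only what that group captured — 4 items.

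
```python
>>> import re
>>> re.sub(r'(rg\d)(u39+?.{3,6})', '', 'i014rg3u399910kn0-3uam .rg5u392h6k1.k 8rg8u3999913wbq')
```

'i0140-3uam .k 8bq'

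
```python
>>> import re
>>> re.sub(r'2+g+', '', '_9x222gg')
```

'_9x'

Pattern: one or more of a literal '2'; then one or more of a literal 'g'.
Matches: at [3:8] → '222gg'.
Every occurrence is swapped for ''.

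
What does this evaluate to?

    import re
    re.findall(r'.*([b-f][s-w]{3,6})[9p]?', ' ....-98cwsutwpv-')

['cwsutw']

This matches zero or more of any character; then a character in [b-f], then 3 to 6 of a character in [s-w] (captured); then optionally one of [9p].
Matches: at [0:15] match ' ....-98cwsutwp', group 1 = 'cwsutw'.
`findall` collects group 1 from the one match (1 total).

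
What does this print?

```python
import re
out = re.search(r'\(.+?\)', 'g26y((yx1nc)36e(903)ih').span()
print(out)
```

Because the quantifier is non-greedy, it stops expanding at the earliest point where the rest of the pattern can succeed.
Unlike `match`, `search` isn't anchored — it looks for the pattern anywhere in the string.
The match spans [4:12] → '((yx1nc)'.

(4, 12)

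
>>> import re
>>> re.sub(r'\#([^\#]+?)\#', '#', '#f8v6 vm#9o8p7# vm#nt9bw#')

Every occurrence is swapped for '#'.

'#9o8p7#nt9bw#'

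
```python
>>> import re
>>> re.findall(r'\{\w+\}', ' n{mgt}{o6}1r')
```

No capturing groups, so `findall` returns the 2 full match strings.

['{mgt}', '{o6}']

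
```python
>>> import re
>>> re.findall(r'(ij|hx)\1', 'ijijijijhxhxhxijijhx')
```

['ij', 'ij', 'hx', 'ij']

The backreference `\1` re-matches whatever the first group consumed, character for character.
With a single group, `findall` returns only what that group captured — 4 items.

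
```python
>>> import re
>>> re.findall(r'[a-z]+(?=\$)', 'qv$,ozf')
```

['qv']

The positive lookaround only admits positions where the adjacent text matches; those characters stay outside the span.
Scanning left to right: at [0:2] → 'qv'.
Since nothing is captured, `findall` lists the 1 matched substring directly.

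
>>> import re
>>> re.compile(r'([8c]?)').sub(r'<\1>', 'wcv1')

The pattern matches optionally one of [8c] (captured).
Matches: at [0:0] → ''; at [1:2] → 'c'; at [2:2] → ''; at [3:3] → ''; at [4:4] → ''.
`\1` in the replacement pulls in group 1's text for each match.

'<>w<c><>v<>1<>'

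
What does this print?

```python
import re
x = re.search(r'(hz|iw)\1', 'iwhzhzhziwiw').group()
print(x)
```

`\1` is not a pattern — it's the concrete string captured by group 1, re-applied verbatim.
`search` walks the string left to right and returns the first match it finds.
The match spans [2:6] → 'hzhz'.
Captured: group 1 = 'hz'.

hzhz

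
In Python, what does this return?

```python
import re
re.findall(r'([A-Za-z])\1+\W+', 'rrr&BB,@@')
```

['r', 'B']

`\1` is not a pattern — it's the concrete string captured by group 1, re-applied verbatim.
One capturing group, so `findall` returns just the captured substring from each match — 2 in all.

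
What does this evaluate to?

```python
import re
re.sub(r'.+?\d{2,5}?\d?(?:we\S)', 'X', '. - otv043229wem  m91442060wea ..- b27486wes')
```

'XXX'

The pattern matches one or more of any character (lazy); then 2 to 5 of a digit (lazy); then optionally a digit; then the literal 'we', then a non-whitespace character (non-capturing group).
Matches: at [0:16] → '. - otv043229wem'; at [16:30] → '  m91442060wea'; at [30:44] → ' ..- b27486wes'.
Every occurrence is swapped for 'X'.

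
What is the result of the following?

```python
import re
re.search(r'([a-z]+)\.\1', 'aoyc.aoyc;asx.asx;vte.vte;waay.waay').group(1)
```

'aoyc'

`\1` has to match the exact text group 1 already captured.
`re.search` scans for the first position where the pattern succeeds.
The match spans [0:9] → 'aoyc.aoyc'.
Captured: group 1 = 'aoyc'.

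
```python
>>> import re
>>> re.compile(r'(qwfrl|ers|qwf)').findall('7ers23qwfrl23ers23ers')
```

['ers', 'qwfrl', 'ers', 'ers']

Alternation tries branches left to right and keeps the first one that lets the overall match succeed at that position.
Scanning left to right: at [1:4] match 'ers', group 1 = 'ers'; at [6:11] match 'qwfrl', group 1 = 'qwfrl'; at [13:16] match 'ers', group 1 = 'ers'; at [18:21] match 'ers', group 1 = 'ers'.
Because there's exactly one group, `findall` drops the full match and keeps group 1 from each hit.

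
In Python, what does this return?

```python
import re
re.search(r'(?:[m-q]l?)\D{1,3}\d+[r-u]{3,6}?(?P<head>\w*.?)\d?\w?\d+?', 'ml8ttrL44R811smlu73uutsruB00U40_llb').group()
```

'ml8ttrL44R811smlu73uutsruB00U40'

Pattern: a character in [m-q], then optionally a literal 'l' (non-capturing group); then 1 to 3 of a non-digit, then one or more of a digit; then 3 to 6 of a character in [r-u] (lazy); then zero or more of a word character, then optionally any character (captured as 'head'); then optionally a digit, then optionally a word character, then one or more of a digit (lazy).
`search` walks the string left to right and returns the first match it finds.
The match spans [0:31] → 'ml8ttrL44R811smlu73uutsruB00U40'.
Captured: group 1 = 'L44R811smlu73uutsruB00U4'.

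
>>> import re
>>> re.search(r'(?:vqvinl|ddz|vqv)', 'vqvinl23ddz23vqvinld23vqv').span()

(0, 6)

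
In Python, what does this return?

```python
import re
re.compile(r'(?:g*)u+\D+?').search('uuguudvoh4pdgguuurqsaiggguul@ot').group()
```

'uug'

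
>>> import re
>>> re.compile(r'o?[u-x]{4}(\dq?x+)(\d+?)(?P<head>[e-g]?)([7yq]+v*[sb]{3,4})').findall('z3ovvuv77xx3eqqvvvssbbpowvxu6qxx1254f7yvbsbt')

[('6qxx', '1254', 'f', '7yvbsb')]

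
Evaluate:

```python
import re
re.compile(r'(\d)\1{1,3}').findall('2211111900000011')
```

['2', '1', '0', '0', '1']

After group 1 captures some text, `\1` only succeeds where that same text appears again.
Walking the string: at [0:2] match '22', group 1 = '2'; at [2:6] match '1111', group 1 = '1'; at [8:12] match '0000', group 1 = '0'; at [12:14] match '00', group 1 = '0'; at [14:16] match '11', group 1 = '1'.
`findall` collects group 1 from each match (5 total).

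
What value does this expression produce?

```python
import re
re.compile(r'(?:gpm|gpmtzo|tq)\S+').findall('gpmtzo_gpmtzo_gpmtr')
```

['gpmtzo_gpmtzo_gpmtr']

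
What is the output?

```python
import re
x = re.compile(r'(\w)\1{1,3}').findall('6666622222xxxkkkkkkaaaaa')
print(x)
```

`\1` has to match the exact text group 1 already captured.
Matches: at [0:4] match '6666', group 1 = '6'; at [5:9] match '2222', group 1 = '2'; at [10:13] match 'xxx', group 1 = 'x'; at [13:17] match 'kkkk', group 1 = 'k'; at [17:19] match 'kk', group 1 = 'k'; ….
With a single group, `findall` returns only what that group captured — 6 items.

['6', '2', 'x', 'k', 'k', 'a']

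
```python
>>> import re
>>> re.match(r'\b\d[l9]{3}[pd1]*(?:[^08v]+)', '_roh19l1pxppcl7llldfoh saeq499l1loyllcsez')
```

None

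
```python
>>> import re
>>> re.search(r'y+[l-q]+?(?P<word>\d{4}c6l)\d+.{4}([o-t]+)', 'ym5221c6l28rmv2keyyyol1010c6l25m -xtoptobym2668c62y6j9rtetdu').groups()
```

('1010c6l', 'topto')

Pattern: one or more of the literal 'y', then one or more of a character in [l-q] (lazy); then exactly 4 of a digit, then the literal 'c6l' (captured as 'word'); then one or more of a digit, then exactly 4 of any character; then one or more of a character in [o-t] (captured).
`re.search` tries every starting position until one works.
The match spans [17:40] → 'yyyol1010c6l25m -xtopto'.
Captured: group 1 = '1010c6l', group 2 = 'topto'.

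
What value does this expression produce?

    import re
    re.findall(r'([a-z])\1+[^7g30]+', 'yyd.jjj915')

A backreference is literal: `\1` must see the identical characters the first group matched.
One capturing group, so `findall` returns just the captured substring from the one match — 1 in all.

['y']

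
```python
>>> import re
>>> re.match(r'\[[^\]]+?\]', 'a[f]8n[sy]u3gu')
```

None

`re.match` only tries the pattern at the start of the string.
Here the pattern fails at index 0, so the call returns None.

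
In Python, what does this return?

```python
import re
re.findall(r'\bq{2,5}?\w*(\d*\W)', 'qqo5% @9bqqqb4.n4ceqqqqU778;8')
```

Pattern: a word boundary (`\b`, zero-width); then 2 to 5 of a literal 'q' (lazy); then zero or more of a word character; then zero or more of a digit, then a non-word character (captured).
Walking the string: at [0:5] match 'qqo5%', group 1 = '%'.
`findall` collects group 1 from the one match (1 total).

['%']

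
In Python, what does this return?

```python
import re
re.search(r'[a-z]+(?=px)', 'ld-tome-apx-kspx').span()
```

(8, 9)

The positive lookaround only admits positions where the adjacent text matches; those characters stay outside the span.
The match spans [8:9] → 'a'.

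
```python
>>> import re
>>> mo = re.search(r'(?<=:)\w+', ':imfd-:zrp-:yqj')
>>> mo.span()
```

(1, 5)

The `(?=…)`/`(?<=…)` assertion just peeks at neighbouring text; it doesn't advance the match position.
`re.search` scans for the first position where the pattern succeeds.
The match spans [1:5] → 'imfd'.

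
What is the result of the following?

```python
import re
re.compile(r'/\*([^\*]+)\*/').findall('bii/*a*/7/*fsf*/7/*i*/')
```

['a', 'fsf', 'i']

Scanning left to right: at [3:8] match '/*a*/', group 1 = 'a'; at [9:16] match '/*fsf*/', group 1 = 'fsf'; at [17:22] match '/*i*/', group 1 = 'i'.
`findall` collects group 1 from each match (3 total).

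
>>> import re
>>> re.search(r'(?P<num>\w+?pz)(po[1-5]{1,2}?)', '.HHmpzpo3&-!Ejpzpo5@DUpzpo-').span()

The match spans [1:9] → 'HHmpzpo3'.

(1, 9)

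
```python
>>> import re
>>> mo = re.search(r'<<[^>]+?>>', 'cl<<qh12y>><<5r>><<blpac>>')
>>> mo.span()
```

The match spans [2:11] → '<<qh12y>>'.

(2, 11)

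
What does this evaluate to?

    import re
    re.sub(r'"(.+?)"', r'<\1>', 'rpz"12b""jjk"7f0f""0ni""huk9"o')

A `+?`/`*?`/`{m,n}?` starts at its minimum and grows only as far as needed for what follows to match.
Matches: at [3:8] → '"12b"'; at [8:13] → '"jjk"'; at [17:23] → '""0ni"'; at [23:29] → '"huk9"'.
`\1` in the replacement pulls in group 1's text for each match.

'rpz<12b><jjk>7f0f<"0ni><huk9>o'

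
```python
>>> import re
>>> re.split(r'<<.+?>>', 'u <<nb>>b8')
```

['u ', 'b8']

Matches to split on: at [2:8] → '<<nb>>'.
Splitting on the pattern gives 2 pieces.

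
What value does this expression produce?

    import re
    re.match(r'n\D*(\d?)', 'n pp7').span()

(0, 5)

`re.match` only tries the pattern at the start of the string.
The match spans [0:5] → 'n pp7'.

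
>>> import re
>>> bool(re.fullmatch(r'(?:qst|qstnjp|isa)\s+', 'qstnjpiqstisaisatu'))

False

For `fullmatch`, every character of the input must be accounted for by the pattern.
Here the string isn't matched end-to-end, so the call returns None, and `bool(None)` is False.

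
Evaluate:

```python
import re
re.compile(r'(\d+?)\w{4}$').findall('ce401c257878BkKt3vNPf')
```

['3']

This matches one or more of a digit (lazy) (captured); then exactly 4 of a word character; then anchored at the end.
Walking the string: at [16:21] match '3vNPf', group 1 = '3'.
`findall` collects group 1 from the one match (1 total).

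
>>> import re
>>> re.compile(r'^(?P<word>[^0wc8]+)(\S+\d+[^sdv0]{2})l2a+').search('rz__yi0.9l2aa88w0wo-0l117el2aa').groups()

('rz__yi', '0.9l2aa88w0wo-0l117e')

The match spans [0:30] → 'rz__yi0.9l2aa88w0wo-0l117el2aa'.
Captured: group 1 = 'rz__yi', group 2 = '0.9l2aa88w0wo-0l117e'.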